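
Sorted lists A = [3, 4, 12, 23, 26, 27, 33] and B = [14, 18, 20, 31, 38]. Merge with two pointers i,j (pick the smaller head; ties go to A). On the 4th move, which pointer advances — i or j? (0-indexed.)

[i=0,j=0] A[i]=3<=B[j]=14 take 3 → i++
[i=1,j=0] A[i]=4<=B[j]=14 take 4 → i++
[i=2,j=0] A[i]=12<=B[j]=14 take 12 → i++
[i=3,j=0] A[i]=23>B[j]=14 take 14 → j++

j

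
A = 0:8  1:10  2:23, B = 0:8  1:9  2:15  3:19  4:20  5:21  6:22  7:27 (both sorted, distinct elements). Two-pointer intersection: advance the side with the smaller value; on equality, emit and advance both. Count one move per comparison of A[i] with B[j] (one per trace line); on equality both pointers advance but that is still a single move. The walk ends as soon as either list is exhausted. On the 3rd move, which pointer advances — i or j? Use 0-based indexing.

[i=0,j=0] 8==8 emit → i++,j++
[i=1,j=1] 10>9 → j++
[i=1,j=2] 10<15 → i++

i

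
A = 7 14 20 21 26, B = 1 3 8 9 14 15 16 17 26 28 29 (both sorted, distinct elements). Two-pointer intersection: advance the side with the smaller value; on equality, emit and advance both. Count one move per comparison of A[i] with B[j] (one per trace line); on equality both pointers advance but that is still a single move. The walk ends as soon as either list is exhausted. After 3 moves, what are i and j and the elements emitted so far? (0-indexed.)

i=1, j=2, emitted=[]

[i=0,j=0] 7>1 → j++
[i=0,j=1] 7>3 → j++
[i=0,j=2] 7<8 → i++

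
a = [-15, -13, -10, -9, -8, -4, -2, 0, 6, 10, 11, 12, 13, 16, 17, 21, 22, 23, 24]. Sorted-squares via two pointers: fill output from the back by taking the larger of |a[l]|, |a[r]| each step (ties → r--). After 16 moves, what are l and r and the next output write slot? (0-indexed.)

l=0 r=18: |-15|<=|24| out[18]=576, r--
l=0 r=17: |-15|<=|23| out[17]=529, r--
l=0 r=16: |-15|<=|22| out[16]=484, r--
l=0 r=15: |-15|<=|21| out[15]=441, r--
l=0 r=14: |-15|<=|17| out[14]=289, r--
l=0 r=13: |-15|<=|16| out[13]=256, r--
l=0 r=12: |-15|>|13| out[12]=225, l++
l=1 r=12: |-13|<=|13| out[11]=169, r--
l=1 r=11: |-13|>|12| out[10]=169, l++
l=2 r=11: |-10|<=|12| out[9]=144, r--
l=2 r=10: |-10|<=|11| out[8]=121, r--
l=2 r=9: |-10|<=|10| out[7]=100, r--
l=2 r=8: |-10|>|6| out[6]=100, l++
l=3 r=8: |-9|>|6| out[5]=81, l++
l=4 r=8: |-8|>|6| out[4]=64, l++
l=5 r=8: |-4|<=|6| out[3]=36, r--

l=5, r=7, next write slot=2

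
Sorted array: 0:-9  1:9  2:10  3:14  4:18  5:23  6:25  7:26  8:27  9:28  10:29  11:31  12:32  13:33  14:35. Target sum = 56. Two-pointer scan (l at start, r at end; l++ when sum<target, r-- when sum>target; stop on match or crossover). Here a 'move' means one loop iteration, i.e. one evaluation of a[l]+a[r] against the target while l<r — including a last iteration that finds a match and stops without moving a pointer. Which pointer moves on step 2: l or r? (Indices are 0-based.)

l

l=0 r=14: -9+35=26 <56, l++
l=1 r=14: 9+35=44 <56, l++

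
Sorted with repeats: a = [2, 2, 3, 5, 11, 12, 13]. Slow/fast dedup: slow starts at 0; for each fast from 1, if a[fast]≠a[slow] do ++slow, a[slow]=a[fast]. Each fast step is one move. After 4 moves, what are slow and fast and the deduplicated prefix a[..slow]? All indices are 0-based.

slow=3, fast=5, prefix=[2, 3, 5, 11]

(s=0,f=1) a[fast]=2=a[slow] dup → fast++
(s=0,f=2) a[fast]=3≠a[slow]=2 write a[1]=3 → slow++,fast++
(s=1,f=3) a[fast]=5≠a[slow]=3 write a[2]=5 → slow++,fast++
(s=2,f=4) a[fast]=11≠a[slow]=5 write a[3]=11 → slow++,fast++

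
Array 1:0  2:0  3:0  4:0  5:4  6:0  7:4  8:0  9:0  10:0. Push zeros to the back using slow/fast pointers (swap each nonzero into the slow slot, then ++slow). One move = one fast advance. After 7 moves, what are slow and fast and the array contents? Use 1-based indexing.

slow=3, fast=8, a=[4, 4, 0, 0, 0, 0, 0, 0, 0, 0]

slow=1 fast=1: a[fast]=0, fast++
slow=1 fast=2: a[fast]=0, fast++
slow=1 fast=3: a[fast]=0, fast++
slow=1 fast=4: a[fast]=0, fast++
slow=1 fast=5: a[fast]=4≠0 swap→a[1]=4, slow++,fast++
slow=2 fast=6: a[fast]=0, fast++
slow=2 fast=7: a[fast]=4≠0 swap→a[2]=4, slow++,fast++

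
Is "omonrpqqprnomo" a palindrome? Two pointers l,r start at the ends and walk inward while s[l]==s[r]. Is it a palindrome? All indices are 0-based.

[0,13] 'o'=='o' → l++,r--
[1,12] 'm'=='m' → l++,r--
[2,11] 'o'=='o' → l++,r--
[3,10] 'n'=='n' → l++,r--
[4,9] 'r'=='r' → l++,r--
[5,8] 'p'=='p' → l++,r--
[6,7] 'q'=='q' → l++,r--

palindrome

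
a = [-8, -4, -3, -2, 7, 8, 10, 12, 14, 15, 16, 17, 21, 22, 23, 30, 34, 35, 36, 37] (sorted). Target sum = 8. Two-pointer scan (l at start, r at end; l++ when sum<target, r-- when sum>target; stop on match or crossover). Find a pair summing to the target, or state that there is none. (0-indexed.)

(-8, 16)

[0,19] -8+37=29 >8 → r--
[0,18] -8+36=28 >8 → r--
[0,17] -8+35=27 >8 → r--
[0,16] -8+34=26 >8 → r--
[0,15] -8+30=22 >8 → r--
[0,14] -8+23=15 >8 → r--
[0,13] -8+22=14 >8 → r--
[0,12] -8+21=13 >8 → r--
[0,11] -8+17=9 >8 → r--
[0,10] -8+16=8 → found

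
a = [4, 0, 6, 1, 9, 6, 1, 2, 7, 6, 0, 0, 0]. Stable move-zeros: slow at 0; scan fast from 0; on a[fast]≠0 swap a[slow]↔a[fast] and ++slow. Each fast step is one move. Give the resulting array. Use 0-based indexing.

slow=0 fast=0: a[fast]=4≠0 swap→a[0]=4, slow++,fast++
slow=1 fast=1: a[fast]=0, fast++
slow=1 fast=2: a[fast]=6≠0 swap→a[1]=6, slow++,fast++
slow=2 fast=3: a[fast]=1≠0 swap→a[2]=1, slow++,fast++
slow=3 fast=4: a[fast]=9≠0 swap→a[3]=9, slow++,fast++
slow=4 fast=5: a[fast]=6≠0 swap→a[4]=6, slow++,fast++
slow=5 fast=6: a[fast]=1≠0 swap→a[5]=1, slow++,fast++
slow=6 fast=7: a[fast]=2≠0 swap→a[6]=2, slow++,fast++
slow=7 fast=8: a[fast]=7≠0 swap→a[7]=7, slow++,fast++
slow=8 fast=9: a[fast]=6≠0 swap→a[8]=6, slow++,fast++
slow=9 fast=10: a[fast]=0, fast++
slow=9 fast=11: a[fast]=0, fast++
slow=9 fast=12: a[fast]=0, fast++

[4, 6, 1, 9, 6, 1, 2, 7, 6, 0, 0, 0, 0]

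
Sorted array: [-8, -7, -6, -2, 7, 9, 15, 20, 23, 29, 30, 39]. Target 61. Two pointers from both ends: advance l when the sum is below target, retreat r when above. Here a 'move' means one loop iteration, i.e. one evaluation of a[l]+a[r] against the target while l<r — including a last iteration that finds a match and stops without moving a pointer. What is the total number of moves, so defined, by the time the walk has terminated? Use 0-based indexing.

11 moves

[0,11] -8+39=31 <61 → l++
[1,11] -7+39=32 <61 → l++
[2,11] -6+39=33 <61 → l++
[3,11] -2+39=37 <61 → l++
[4,11] 7+39=46 <61 → l++
[5,11] 9+39=48 <61 → l++
[6,11] 15+39=54 <61 → l++
[7,11] 20+39=59 <61 → l++
[8,11] 23+39=62 >61 → r--
[8,10] 23+30=53 <61 → l++
[9,10] 29+30=59 <61 → l++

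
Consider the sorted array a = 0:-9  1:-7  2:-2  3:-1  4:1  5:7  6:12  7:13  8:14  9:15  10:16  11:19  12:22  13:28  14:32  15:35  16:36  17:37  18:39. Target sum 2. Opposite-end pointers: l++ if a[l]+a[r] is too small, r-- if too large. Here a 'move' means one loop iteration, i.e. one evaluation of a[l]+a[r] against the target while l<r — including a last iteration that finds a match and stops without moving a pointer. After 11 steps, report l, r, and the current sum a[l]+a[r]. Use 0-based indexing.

l=0, r=7, sum=4

[0,18] -9+39=30 >2 → r--
[0,17] -9+37=28 >2 → r--
[0,16] -9+36=27 >2 → r--
[0,15] -9+35=26 >2 → r--
[0,14] -9+32=23 >2 → r--
[0,13] -9+28=19 >2 → r--
[0,12] -9+22=13 >2 → r--
[0,11] -9+19=10 >2 → r--
[0,10] -9+16=7 >2 → r--
[0,9] -9+15=6 >2 → r--
[0,8] -9+14=5 >2 → r--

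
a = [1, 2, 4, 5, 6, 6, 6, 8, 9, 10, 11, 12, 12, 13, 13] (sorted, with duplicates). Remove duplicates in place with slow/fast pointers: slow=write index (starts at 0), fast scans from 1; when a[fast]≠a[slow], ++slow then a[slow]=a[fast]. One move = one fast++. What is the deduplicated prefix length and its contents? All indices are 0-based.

slow=0 fast=1: a[fast]=2≠a[slow]=1 write a[1]=2, slow++,fast++
slow=1 fast=2: a[fast]=4≠a[slow]=2 write a[2]=4, slow++,fast++
slow=2 fast=3: a[fast]=5≠a[slow]=4 write a[3]=5, slow++,fast++
slow=3 fast=4: a[fast]=6≠a[slow]=5 write a[4]=6, slow++,fast++
slow=4 fast=5: a[fast]=6=a[slow] dup, fast++
slow=4 fast=6: a[fast]=6=a[slow] dup, fast++
slow=4 fast=7: a[fast]=8≠a[slow]=6 write a[5]=8, slow++,fast++
slow=5 fast=8: a[fast]=9≠a[slow]=8 write a[6]=9, slow++,fast++
slow=6 fast=9: a[fast]=10≠a[slow]=9 write a[7]=10, slow++,fast++
slow=7 fast=10: a[fast]=11≠a[slow]=10 write a[8]=11, slow++,fast++
slow=8 fast=11: a[fast]=12≠a[slow]=11 write a[9]=12, slow++,fast++
slow=9 fast=12: a[fast]=12=a[slow] dup, fast++
slow=9 fast=13: a[fast]=13≠a[slow]=12 write a[10]=13, slow++,fast++
slow=10 fast=14: a[fast]=13=a[slow] dup, fast++

length 11; prefix = [1, 2, 4, 5, 6, 8, 9, 10, 11, 12, 13]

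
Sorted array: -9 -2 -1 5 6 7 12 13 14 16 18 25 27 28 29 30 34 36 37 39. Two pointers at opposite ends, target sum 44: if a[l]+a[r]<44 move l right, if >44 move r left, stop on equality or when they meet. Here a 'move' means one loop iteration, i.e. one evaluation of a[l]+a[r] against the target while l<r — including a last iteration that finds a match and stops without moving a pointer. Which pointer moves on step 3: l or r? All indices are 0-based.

l=0 r=19: -9+39=30 <44, l++
l=1 r=19: -2+39=37 <44, l++
l=2 r=19: -1+39=38 <44, l++

l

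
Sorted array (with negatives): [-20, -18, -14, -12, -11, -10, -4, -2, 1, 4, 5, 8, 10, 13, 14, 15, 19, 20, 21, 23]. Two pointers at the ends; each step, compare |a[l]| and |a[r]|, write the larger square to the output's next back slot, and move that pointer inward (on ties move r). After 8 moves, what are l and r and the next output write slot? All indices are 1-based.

[1,20] |-20|<=|23| out[20]=529 → r--
[1,19] |-20|<=|21| out[19]=441 → r--
[1,18] |-20|<=|20| out[18]=400 → r--
[1,17] |-20|>|19| out[17]=400 → l++
[2,17] |-18|<=|19| out[16]=361 → r--
[2,16] |-18|>|15| out[15]=324 → l++
[3,16] |-14|<=|15| out[14]=225 → r--
[3,15] |-14|<=|14| out[13]=196 → r--

l=3, r=14, next write slot=12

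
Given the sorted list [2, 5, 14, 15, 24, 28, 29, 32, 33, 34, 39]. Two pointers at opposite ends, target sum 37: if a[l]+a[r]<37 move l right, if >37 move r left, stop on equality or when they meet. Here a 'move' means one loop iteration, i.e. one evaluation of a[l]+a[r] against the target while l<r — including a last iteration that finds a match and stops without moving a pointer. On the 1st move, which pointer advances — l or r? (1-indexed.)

r

l=1 r=11: 2+39=41 >37, r--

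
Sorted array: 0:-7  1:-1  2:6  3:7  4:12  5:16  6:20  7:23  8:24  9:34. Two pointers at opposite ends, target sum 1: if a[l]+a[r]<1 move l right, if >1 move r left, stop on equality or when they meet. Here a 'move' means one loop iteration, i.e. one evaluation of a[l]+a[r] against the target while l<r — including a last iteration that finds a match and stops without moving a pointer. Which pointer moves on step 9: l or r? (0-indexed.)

l=0 r=9: -7+34=27 >1, r--
l=0 r=8: -7+24=17 >1, r--
l=0 r=7: -7+23=16 >1, r--
l=0 r=6: -7+20=13 >1, r--
l=0 r=5: -7+16=9 >1, r--
l=0 r=4: -7+12=5 >1, r--
l=0 r=3: -7+7=0 <1, l++
l=1 r=3: -1+7=6 >1, r--
l=1 r=2: -1+6=5 >1, r--

r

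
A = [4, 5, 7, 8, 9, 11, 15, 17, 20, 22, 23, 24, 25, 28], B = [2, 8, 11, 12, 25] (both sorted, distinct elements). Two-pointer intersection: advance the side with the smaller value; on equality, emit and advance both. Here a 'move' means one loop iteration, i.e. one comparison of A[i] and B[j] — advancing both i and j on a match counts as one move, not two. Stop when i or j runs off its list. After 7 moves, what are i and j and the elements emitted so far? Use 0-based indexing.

i=6, j=3, emitted=[8, 11]

[i=0,j=0] 4>2 → j++
[i=0,j=1] 4<8 → i++
[i=1,j=1] 5<8 → i++
[i=2,j=1] 7<8 → i++
[i=3,j=1] 8==8 emit → i++,j++
[i=4,j=2] 9<11 → i++
[i=5,j=2] 11==11 emit → i++,j++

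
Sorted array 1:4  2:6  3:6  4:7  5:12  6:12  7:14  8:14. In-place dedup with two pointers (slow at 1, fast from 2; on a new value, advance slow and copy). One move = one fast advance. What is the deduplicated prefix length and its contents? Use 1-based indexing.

length 5; prefix = [4, 6, 7, 12, 14]

slow=1 fast=2: a[fast]=6≠a[slow]=4 write a[2]=6, slow++,fast++
slow=2 fast=3: a[fast]=6=a[slow] dup, fast++
slow=2 fast=4: a[fast]=7≠a[slow]=6 write a[3]=7, slow++,fast++
slow=3 fast=5: a[fast]=12≠a[slow]=7 write a[4]=12, slow++,fast++
slow=4 fast=6: a[fast]=12=a[slow] dup, fast++
slow=4 fast=7: a[fast]=14≠a[slow]=12 write a[5]=14, slow++,fast++
slow=5 fast=8: a[fast]=14=a[slow] dup, fast++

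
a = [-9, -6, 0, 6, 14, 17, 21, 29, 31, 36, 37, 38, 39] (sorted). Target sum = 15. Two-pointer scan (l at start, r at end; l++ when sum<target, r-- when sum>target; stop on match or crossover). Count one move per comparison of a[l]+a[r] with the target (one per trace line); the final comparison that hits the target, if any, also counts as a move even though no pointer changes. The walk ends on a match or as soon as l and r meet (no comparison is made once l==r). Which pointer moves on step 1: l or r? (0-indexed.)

r

l=0 r=12: -9+39=30 >15, r--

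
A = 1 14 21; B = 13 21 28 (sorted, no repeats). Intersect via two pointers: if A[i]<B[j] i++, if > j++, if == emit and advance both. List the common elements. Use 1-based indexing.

intersection = [21]

i=1 j=1: 1<13, i++
i=2 j=1: 14>13, j++
i=2 j=2: 14<21, i++
i=3 j=2: 21==21 emit, i++,j++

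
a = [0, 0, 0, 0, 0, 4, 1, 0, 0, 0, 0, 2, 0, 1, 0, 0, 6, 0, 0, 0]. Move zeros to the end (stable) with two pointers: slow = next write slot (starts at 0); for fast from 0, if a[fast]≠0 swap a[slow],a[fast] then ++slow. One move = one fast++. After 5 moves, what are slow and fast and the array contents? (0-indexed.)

slow=0, fast=5, a=[0, 0, 0, 0, 0, 4, 1, 0, 0, 0, 0, 2, 0, 1, 0, 0, 6, 0, 0, 0]

(s=0,f=0) a[fast]=0 → fast++
(s=0,f=1) a[fast]=0 → fast++
(s=0,f=2) a[fast]=0 → fast++
(s=0,f=3) a[fast]=0 → fast++
(s=0,f=4) a[fast]=0 → fast++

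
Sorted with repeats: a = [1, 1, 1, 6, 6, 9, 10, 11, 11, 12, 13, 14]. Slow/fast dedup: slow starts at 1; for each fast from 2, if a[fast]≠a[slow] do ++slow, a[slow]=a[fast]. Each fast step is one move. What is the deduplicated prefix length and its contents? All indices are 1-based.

slow=1 fast=2: a[fast]=1=a[slow] dup, fast++
slow=1 fast=3: a[fast]=1=a[slow] dup, fast++
slow=1 fast=4: a[fast]=6≠a[slow]=1 write a[2]=6, slow++,fast++
slow=2 fast=5: a[fast]=6=a[slow] dup, fast++
slow=2 fast=6: a[fast]=9≠a[slow]=6 write a[3]=9, slow++,fast++
slow=3 fast=7: a[fast]=10≠a[slow]=9 write a[4]=10, slow++,fast++
slow=4 fast=8: a[fast]=11≠a[slow]=10 write a[5]=11, slow++,fast++
slow=5 fast=9: a[fast]=11=a[slow] dup, fast++
slow=5 fast=10: a[fast]=12≠a[slow]=11 write a[6]=12, slow++,fast++
slow=6 fast=11: a[fast]=13≠a[slow]=12 write a[7]=13, slow++,fast++
slow=7 fast=12: a[fast]=14≠a[slow]=13 write a[8]=14, slow++,fast++

length 8; prefix = [1, 6, 9, 10, 11, 12, 13, 14]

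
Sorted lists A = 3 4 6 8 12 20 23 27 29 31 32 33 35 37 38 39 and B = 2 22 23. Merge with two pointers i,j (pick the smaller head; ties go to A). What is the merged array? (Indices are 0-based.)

[2, 3, 4, 6, 8, 12, 20, 22, 23, 23, 27, 29, 31, 32, 33, 35, 37, 38, 39]

[i=0,j=0] A[i]=3>B[j]=2 take 2 → j++
[i=0,j=1] A[i]=3<=B[j]=22 take 3 → i++
[i=1,j=1] A[i]=4<=B[j]=22 take 4 → i++
[i=2,j=1] A[i]=6<=B[j]=22 take 6 → i++
[i=3,j=1] A[i]=8<=B[j]=22 take 8 → i++
[i=4,j=1] A[i]=12<=B[j]=22 take 12 → i++
[i=5,j=1] A[i]=20<=B[j]=22 take 20 → i++
[i=6,j=1] A[i]=23>B[j]=22 take 22 → j++
[i=6,j=2] A[i]=23<=B[j]=23 take 23 → i++
[i=7,j=2] A[i]=27>B[j]=23 take 23 → j++
[i=7,j=3] B done, take A[i]=27 → i++
[i=8,j=3] B done, take A[i]=29 → i++
[i=9,j=3] B done, take A[i]=31 → i++
[i=10,j=3] B done, take A[i]=32 → i++
[i=11,j=3] B done, take A[i]=33 → i++
[i=12,j=3] B done, take A[i]=35 → i++
[i=13,j=3] B done, take A[i]=37 → i++
[i=14,j=3] B done, take A[i]=38 → i++
[i=15,j=3] B done, take A[i]=39 → i++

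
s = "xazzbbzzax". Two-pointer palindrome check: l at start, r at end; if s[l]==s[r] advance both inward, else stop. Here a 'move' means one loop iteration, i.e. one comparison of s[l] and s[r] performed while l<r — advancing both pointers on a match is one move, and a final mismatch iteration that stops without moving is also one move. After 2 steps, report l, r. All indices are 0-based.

l=2, r=7

[0,9] 'x'=='x' → l++,r--
[1,8] 'a'=='a' → l++,r--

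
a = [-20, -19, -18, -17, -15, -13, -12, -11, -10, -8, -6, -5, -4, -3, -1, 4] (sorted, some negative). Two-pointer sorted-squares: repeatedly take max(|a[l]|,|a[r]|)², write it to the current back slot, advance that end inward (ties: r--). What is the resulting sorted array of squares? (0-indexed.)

[1, 9, 16, 16, 25, 36, 64, 100, 121, 144, 169, 225, 289, 324, 361, 400]

[0,15] |-20|>|4| out[15]=400 → l++
[1,15] |-19|>|4| out[14]=361 → l++
[2,15] |-18|>|4| out[13]=324 → l++
[3,15] |-17|>|4| out[12]=289 → l++
[4,15] |-15|>|4| out[11]=225 → l++
[5,15] |-13|>|4| out[10]=169 → l++
[6,15] |-12|>|4| out[9]=144 → l++
[7,15] |-11|>|4| out[8]=121 → l++
[8,15] |-10|>|4| out[7]=100 → l++
[9,15] |-8|>|4| out[6]=64 → l++
[10,15] |-6|>|4| out[5]=36 → l++
[11,15] |-5|>|4| out[4]=25 → l++
[12,15] |-4|<=|4| out[3]=16 → r--
[12,14] |-4|>|-1| out[2]=16 → l++
[13,14] |-3|>|-1| out[1]=9 → l++
[14,14] |-1|<=|-1| out[0]=1 → r--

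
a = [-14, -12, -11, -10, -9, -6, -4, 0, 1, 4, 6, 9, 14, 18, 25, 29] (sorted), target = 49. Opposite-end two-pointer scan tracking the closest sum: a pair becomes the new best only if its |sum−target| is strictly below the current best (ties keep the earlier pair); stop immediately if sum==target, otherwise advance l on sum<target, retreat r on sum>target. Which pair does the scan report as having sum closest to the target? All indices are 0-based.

[0,15] -14+29=15 d=34 * → l++
[1,15] -12+29=17 d=32 * → l++
[2,15] -11+29=18 d=31 * → l++
[3,15] -10+29=19 d=30 * → l++
[4,15] -9+29=20 d=29 * → l++
[5,15] -6+29=23 d=26 * → l++
[6,15] -4+29=25 d=24 * → l++
[7,15] 0+29=29 d=20 * → l++
[8,15] 1+29=30 d=19 * → l++
[9,15] 4+29=33 d=16 * → l++
[10,15] 6+29=35 d=14 * → l++
[11,15] 9+29=38 d=11 * → l++
[12,15] 14+29=43 d=6 * → l++
[13,15] 18+29=47 d=2 * → l++
[14,15] 25+29=54 d=5 → r--

pair (18, 29) with sum 47 (|Δ|=2)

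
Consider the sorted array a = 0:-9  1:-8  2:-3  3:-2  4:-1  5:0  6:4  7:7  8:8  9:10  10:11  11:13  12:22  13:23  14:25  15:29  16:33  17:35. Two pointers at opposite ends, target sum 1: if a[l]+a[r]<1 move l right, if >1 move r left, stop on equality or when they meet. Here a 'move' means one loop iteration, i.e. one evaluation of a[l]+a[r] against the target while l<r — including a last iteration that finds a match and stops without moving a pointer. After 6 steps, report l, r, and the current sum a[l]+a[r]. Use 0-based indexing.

l=0, r=11, sum=4

l=0 r=17: -9+35=26 >1, r--
l=0 r=16: -9+33=24 >1, r--
l=0 r=15: -9+29=20 >1, r--
l=0 r=14: -9+25=16 >1, r--
l=0 r=13: -9+23=14 >1, r--
l=0 r=12: -9+22=13 >1, r--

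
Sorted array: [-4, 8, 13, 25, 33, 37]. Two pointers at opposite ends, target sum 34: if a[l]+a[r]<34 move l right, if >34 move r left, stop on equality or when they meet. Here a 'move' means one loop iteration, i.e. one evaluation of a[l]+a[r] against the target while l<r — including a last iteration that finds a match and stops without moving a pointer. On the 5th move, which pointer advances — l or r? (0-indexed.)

r

l=0 r=5: -4+37=33 <34, l++
l=1 r=5: 8+37=45 >34, r--
l=1 r=4: 8+33=41 >34, r--
l=1 r=3: 8+25=33 <34, l++
l=2 r=3: 13+25=38 >34, r--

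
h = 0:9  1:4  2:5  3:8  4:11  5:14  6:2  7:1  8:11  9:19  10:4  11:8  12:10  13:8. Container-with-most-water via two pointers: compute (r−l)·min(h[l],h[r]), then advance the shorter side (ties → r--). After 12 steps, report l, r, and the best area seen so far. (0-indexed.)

l=0 r=13: min(9,8)*13=104 best=104 *, r--
l=0 r=12: min(9,10)*12=108 best=108 *, l++
l=1 r=12: min(4,10)*11=44 best=108, l++
l=2 r=12: min(5,10)*10=50 best=108, l++
l=3 r=12: min(8,10)*9=72 best=108, l++
l=4 r=12: min(11,10)*8=80 best=108, r--
l=4 r=11: min(11,8)*7=56 best=108, r--
l=4 r=10: min(11,4)*6=24 best=108, r--
l=4 r=9: min(11,19)*5=55 best=108, l++
l=5 r=9: min(14,19)*4=56 best=108, l++
l=6 r=9: min(2,19)*3=6 best=108, l++
l=7 r=9: min(1,19)*2=2 best=108, l++

l=8, r=9, best area=108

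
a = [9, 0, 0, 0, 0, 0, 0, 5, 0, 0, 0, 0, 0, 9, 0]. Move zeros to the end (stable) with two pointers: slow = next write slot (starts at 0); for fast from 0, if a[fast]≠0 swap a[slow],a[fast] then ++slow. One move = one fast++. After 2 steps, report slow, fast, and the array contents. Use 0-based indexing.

(s=0,f=0) a[fast]=9≠0 swap→a[0]=9 → slow++,fast++
(s=1,f=1) a[fast]=0 → fast++

slow=1, fast=2, a=[9, 0, 0, 0, 0, 0, 0, 5, 0, 0, 0, 0, 0, 9, 0]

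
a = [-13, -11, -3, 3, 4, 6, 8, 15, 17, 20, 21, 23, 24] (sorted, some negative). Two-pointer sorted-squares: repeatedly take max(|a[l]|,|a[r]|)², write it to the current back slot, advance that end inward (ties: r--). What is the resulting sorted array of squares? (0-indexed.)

[9, 9, 16, 36, 64, 121, 169, 225, 289, 400, 441, 529, 576]

[0,12] |-13|<=|24| out[12]=576 → r--
[0,11] |-13|<=|23| out[11]=529 → r--
[0,10] |-13|<=|21| out[10]=441 → r--
[0,9] |-13|<=|20| out[9]=400 → r--
[0,8] |-13|<=|17| out[8]=289 → r--
[0,7] |-13|<=|15| out[7]=225 → r--
[0,6] |-13|>|8| out[6]=169 → l++
[1,6] |-11|>|8| out[5]=121 → l++
[2,6] |-3|<=|8| out[4]=64 → r--
[2,5] |-3|<=|6| out[3]=36 → r--
[2,4] |-3|<=|4| out[2]=16 → r--
[2,3] |-3|<=|3| out[1]=9 → r--
[2,2] |-3|<=|-3| out[0]=9 → r--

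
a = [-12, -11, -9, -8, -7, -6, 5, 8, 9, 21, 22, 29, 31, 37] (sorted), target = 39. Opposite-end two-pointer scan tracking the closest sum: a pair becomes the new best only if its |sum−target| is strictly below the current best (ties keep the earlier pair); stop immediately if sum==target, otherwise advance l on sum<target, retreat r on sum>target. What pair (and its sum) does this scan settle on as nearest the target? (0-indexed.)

pair (8, 31) with sum 39 (|Δ|=0)

[0,13] -12+37=25 d=14 * → l++
[1,13] -11+37=26 d=13 * → l++
[2,13] -9+37=28 d=11 * → l++
[3,13] -8+37=29 d=10 * → l++
[4,13] -7+37=30 d=9 * → l++
[5,13] -6+37=31 d=8 * → l++
[6,13] 5+37=42 d=3 * → r--
[6,12] 5+31=36 d=3 → l++
[7,12] 8+31=39 d=0 * → stop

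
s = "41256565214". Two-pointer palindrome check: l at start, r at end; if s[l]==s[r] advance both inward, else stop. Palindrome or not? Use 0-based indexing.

palindrome

[0,10] '4'=='4' → l++,r--
[1,9] '1'=='1' → l++,r--
[2,8] '2'=='2' → l++,r--
[3,7] '5'=='5' → l++,r--
[4,6] '6'=='6' → l++,r--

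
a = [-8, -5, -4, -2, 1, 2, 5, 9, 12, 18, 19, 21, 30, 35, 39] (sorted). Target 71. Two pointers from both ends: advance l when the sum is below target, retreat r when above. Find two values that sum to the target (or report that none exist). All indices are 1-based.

no pair

l=1 r=15: -8+39=31 <71, l++
l=2 r=15: -5+39=34 <71, l++
l=3 r=15: -4+39=35 <71, l++
l=4 r=15: -2+39=37 <71, l++
l=5 r=15: 1+39=40 <71, l++
l=6 r=15: 2+39=41 <71, l++
l=7 r=15: 5+39=44 <71, l++
l=8 r=15: 9+39=48 <71, l++
l=9 r=15: 12+39=51 <71, l++
l=10 r=15: 18+39=57 <71, l++
l=11 r=15: 19+39=58 <71, l++
l=12 r=15: 21+39=60 <71, l++
l=13 r=15: 30+39=69 <71, l++
l=14 r=15: 35+39=74 >71, r--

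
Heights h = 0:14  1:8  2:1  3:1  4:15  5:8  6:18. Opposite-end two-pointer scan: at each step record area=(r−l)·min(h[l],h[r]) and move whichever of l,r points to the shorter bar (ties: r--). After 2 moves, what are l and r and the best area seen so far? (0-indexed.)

[0,6] min(14,18)*6=84 best=84 * → l++
[1,6] min(8,18)*5=40 best=84 → l++

l=2, r=6, best area=84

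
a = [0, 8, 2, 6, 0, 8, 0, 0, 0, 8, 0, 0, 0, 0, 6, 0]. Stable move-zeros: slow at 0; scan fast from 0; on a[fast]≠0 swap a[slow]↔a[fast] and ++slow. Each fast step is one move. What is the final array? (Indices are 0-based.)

slow=0 fast=0: a[fast]=0, fast++
slow=0 fast=1: a[fast]=8≠0 swap→a[0]=8, slow++,fast++
slow=1 fast=2: a[fast]=2≠0 swap→a[1]=2, slow++,fast++
slow=2 fast=3: a[fast]=6≠0 swap→a[2]=6, slow++,fast++
slow=3 fast=4: a[fast]=0, fast++
slow=3 fast=5: a[fast]=8≠0 swap→a[3]=8, slow++,fast++
slow=4 fast=6: a[fast]=0, fast++
slow=4 fast=7: a[fast]=0, fast++
slow=4 fast=8: a[fast]=0, fast++
slow=4 fast=9: a[fast]=8≠0 swap→a[4]=8, slow++,fast++
slow=5 fast=10: a[fast]=0, fast++
slow=5 fast=11: a[fast]=0, fast++
slow=5 fast=12: a[fast]=0, fast++
slow=5 fast=13: a[fast]=0, fast++
slow=5 fast=14: a[fast]=6≠0 swap→a[5]=6, slow++,fast++
slow=6 fast=15: a[fast]=0, fast++

[8, 2, 6, 8, 8, 6, 0, 0, 0, 0, 0, 0, 0, 0, 0, 0]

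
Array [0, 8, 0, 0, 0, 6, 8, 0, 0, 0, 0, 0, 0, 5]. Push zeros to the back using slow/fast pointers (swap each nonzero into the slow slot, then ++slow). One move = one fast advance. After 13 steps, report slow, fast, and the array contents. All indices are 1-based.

slow=4, fast=14, a=[8, 6, 8, 0, 0, 0, 0, 0, 0, 0, 0, 0, 0, 5]

slow=1 fast=1: a[fast]=0, fast++
slow=1 fast=2: a[fast]=8≠0 swap→a[1]=8, slow++,fast++
slow=2 fast=3: a[fast]=0, fast++
slow=2 fast=4: a[fast]=0, fast++
slow=2 fast=5: a[fast]=0, fast++
slow=2 fast=6: a[fast]=6≠0 swap→a[2]=6, slow++,fast++
slow=3 fast=7: a[fast]=8≠0 swap→a[3]=8, slow++,fast++
slow=4 fast=8: a[fast]=0, fast++
slow=4 fast=9: a[fast]=0, fast++
slow=4 fast=10: a[fast]=0, fast++
slow=4 fast=11: a[fast]=0, fast++
slow=4 fast=12: a[fast]=0, fast++
slow=4 fast=13: a[fast]=0, fast++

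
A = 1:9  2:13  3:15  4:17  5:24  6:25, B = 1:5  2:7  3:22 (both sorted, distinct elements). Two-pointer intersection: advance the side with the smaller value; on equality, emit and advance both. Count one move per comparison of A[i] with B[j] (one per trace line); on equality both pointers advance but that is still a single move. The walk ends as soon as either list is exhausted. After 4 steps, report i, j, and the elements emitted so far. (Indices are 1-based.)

i=3, j=3, emitted=[]

i=1 j=1: 9>5, j++
i=1 j=2: 9>7, j++
i=1 j=3: 9<22, i++
i=2 j=3: 13<22, i++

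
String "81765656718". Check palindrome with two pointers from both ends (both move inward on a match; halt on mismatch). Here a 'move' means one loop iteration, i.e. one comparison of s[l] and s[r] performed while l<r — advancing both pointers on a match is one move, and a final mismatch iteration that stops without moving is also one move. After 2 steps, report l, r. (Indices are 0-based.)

l=2, r=8

[0,10] '8'=='8' → l++,r--
[1,9] '1'=='1' → l++,r--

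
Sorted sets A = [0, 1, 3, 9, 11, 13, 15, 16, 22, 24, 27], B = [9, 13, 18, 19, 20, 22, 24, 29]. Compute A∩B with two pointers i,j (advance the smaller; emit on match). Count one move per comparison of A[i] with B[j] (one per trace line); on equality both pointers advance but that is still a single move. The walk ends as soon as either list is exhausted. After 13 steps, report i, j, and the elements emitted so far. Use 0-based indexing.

i=10, j=7, emitted=[9, 13, 22, 24]

i=0 j=0: 0<9, i++
i=1 j=0: 1<9, i++
i=2 j=0: 3<9, i++
i=3 j=0: 9==9 emit, i++,j++
i=4 j=1: 11<13, i++
i=5 j=1: 13==13 emit, i++,j++
i=6 j=2: 15<18, i++
i=7 j=2: 16<18, i++
i=8 j=2: 22>18, j++
i=8 j=3: 22>19, j++
i=8 j=4: 22>20, j++
i=8 j=5: 22==22 emit, i++,j++
i=9 j=6: 24==24 emit, i++,j++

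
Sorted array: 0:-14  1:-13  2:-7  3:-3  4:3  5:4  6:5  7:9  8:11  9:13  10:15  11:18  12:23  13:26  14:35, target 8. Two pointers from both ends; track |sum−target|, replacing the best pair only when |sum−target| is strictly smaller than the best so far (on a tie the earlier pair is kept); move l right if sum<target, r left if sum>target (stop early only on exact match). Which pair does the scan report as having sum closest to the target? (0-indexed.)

l=0 r=14: -14+35=21 d=13 *, r--
l=0 r=13: -14+26=12 d=4 *, r--
l=0 r=12: -14+23=9 d=1 *, r--
l=0 r=11: -14+18=4 d=4, l++
l=1 r=11: -13+18=5 d=3, l++
l=2 r=11: -7+18=11 d=3, r--
l=2 r=10: -7+15=8 d=0 *, stop

pair (-7, 15) with sum 8 (|Δ|=0)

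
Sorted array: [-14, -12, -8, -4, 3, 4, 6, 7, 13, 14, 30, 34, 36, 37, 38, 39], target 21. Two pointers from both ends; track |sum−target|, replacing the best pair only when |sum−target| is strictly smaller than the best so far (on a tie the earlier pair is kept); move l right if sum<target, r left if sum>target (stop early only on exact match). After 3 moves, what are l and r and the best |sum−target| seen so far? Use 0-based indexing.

l=0, r=12, best |Δ|=2

l=0 r=15: -14+39=25 d=4 *, r--
l=0 r=14: -14+38=24 d=3 *, r--
l=0 r=13: -14+37=23 d=2 *, r--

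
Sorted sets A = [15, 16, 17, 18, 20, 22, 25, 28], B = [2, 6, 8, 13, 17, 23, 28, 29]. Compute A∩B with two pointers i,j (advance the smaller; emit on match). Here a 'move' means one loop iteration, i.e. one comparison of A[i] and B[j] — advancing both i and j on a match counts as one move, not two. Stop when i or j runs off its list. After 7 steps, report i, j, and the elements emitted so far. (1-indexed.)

[i=1,j=1] 15>2 → j++
[i=1,j=2] 15>6 → j++
[i=1,j=3] 15>8 → j++
[i=1,j=4] 15>13 → j++
[i=1,j=5] 15<17 → i++
[i=2,j=5] 16<17 → i++
[i=3,j=5] 17==17 emit → i++,j++

i=4, j=6, emitted=[17]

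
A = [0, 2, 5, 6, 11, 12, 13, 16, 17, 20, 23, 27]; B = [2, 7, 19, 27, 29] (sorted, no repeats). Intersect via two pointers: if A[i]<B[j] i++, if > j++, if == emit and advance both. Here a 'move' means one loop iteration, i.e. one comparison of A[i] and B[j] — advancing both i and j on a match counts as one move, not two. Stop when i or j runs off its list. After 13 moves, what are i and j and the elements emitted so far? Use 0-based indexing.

i=11, j=3, emitted=[2]

i=0 j=0: 0<2, i++
i=1 j=0: 2==2 emit, i++,j++
i=2 j=1: 5<7, i++
i=3 j=1: 6<7, i++
i=4 j=1: 11>7, j++
i=4 j=2: 11<19, i++
i=5 j=2: 12<19, i++
i=6 j=2: 13<19, i++
i=7 j=2: 16<19, i++
i=8 j=2: 17<19, i++
i=9 j=2: 20>19, j++
i=9 j=3: 20<27, i++
i=10 j=3: 23<27, i++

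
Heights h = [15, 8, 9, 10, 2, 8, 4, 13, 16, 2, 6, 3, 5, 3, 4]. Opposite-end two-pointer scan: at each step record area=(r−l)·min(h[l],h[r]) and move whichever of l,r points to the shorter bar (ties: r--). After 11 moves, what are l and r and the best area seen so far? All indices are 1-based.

l=6, r=9, best area=120

l=1 r=15: min(15,4)*14=56 best=56 *, r--
l=1 r=14: min(15,3)*13=39 best=56, r--
l=1 r=13: min(15,5)*12=60 best=60 *, r--
l=1 r=12: min(15,3)*11=33 best=60, r--
l=1 r=11: min(15,6)*10=60 best=60, r--
l=1 r=10: min(15,2)*9=18 best=60, r--
l=1 r=9: min(15,16)*8=120 best=120 *, l++
l=2 r=9: min(8,16)*7=56 best=120, l++
l=3 r=9: min(9,16)*6=54 best=120, l++
l=4 r=9: min(10,16)*5=50 best=120, l++
l=5 r=9: min(2,16)*4=8 best=120, l++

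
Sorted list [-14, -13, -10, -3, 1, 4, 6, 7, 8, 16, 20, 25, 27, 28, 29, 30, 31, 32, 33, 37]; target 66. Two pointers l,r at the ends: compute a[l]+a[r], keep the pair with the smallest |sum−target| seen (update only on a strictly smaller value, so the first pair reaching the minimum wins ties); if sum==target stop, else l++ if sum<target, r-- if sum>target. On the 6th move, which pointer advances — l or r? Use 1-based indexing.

[1,20] -14+37=23 d=43 * → l++
[2,20] -13+37=24 d=42 * → l++
[3,20] -10+37=27 d=39 * → l++
[4,20] -3+37=34 d=32 * → l++
[5,20] 1+37=38 d=28 * → l++
[6,20] 4+37=41 d=25 * → l++

l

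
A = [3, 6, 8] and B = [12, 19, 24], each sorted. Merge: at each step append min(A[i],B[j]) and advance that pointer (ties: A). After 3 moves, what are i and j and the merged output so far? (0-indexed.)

i=0 j=0: A[i]=3<=B[j]=12 take 3, i++
i=1 j=0: A[i]=6<=B[j]=12 take 6, i++
i=2 j=0: A[i]=8<=B[j]=12 take 8, i++

i=3, j=0, merged so far=[3, 6, 8]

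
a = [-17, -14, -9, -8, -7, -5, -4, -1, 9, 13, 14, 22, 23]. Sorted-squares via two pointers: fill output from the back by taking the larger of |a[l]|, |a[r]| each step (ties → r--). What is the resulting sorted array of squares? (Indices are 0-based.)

[1, 16, 25, 49, 64, 81, 81, 169, 196, 196, 289, 484, 529]

l=0 r=12: |-17|<=|23| out[12]=529, r--
l=0 r=11: |-17|<=|22| out[11]=484, r--
l=0 r=10: |-17|>|14| out[10]=289, l++
l=1 r=10: |-14|<=|14| out[9]=196, r--
l=1 r=9: |-14|>|13| out[8]=196, l++
l=2 r=9: |-9|<=|13| out[7]=169, r--
l=2 r=8: |-9|<=|9| out[6]=81, r--
l=2 r=7: |-9|>|-1| out[5]=81, l++
l=3 r=7: |-8|>|-1| out[4]=64, l++
l=4 r=7: |-7|>|-1| out[3]=49, l++
l=5 r=7: |-5|>|-1| out[2]=25, l++
l=6 r=7: |-4|>|-1| out[1]=16, l++
l=7 r=7: |-1|<=|-1| out[0]=1, r--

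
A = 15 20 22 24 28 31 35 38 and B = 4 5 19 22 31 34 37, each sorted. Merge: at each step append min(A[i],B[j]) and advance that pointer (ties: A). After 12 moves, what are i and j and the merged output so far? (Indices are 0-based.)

[i=0,j=0] A[i]=15>B[j]=4 take 4 → j++
[i=0,j=1] A[i]=15>B[j]=5 take 5 → j++
[i=0,j=2] A[i]=15<=B[j]=19 take 15 → i++
[i=1,j=2] A[i]=20>B[j]=19 take 19 → j++
[i=1,j=3] A[i]=20<=B[j]=22 take 20 → i++
[i=2,j=3] A[i]=22<=B[j]=22 take 22 → i++
[i=3,j=3] A[i]=24>B[j]=22 take 22 → j++
[i=3,j=4] A[i]=24<=B[j]=31 take 24 → i++
[i=4,j=4] A[i]=28<=B[j]=31 take 28 → i++
[i=5,j=4] A[i]=31<=B[j]=31 take 31 → i++
[i=6,j=4] A[i]=35>B[j]=31 take 31 → j++
[i=6,j=5] A[i]=35>B[j]=34 take 34 → j++

i=6, j=6, merged so far=[4, 5, 15, 19, 20, 22, 22, 24, 28, 31, 31, 34]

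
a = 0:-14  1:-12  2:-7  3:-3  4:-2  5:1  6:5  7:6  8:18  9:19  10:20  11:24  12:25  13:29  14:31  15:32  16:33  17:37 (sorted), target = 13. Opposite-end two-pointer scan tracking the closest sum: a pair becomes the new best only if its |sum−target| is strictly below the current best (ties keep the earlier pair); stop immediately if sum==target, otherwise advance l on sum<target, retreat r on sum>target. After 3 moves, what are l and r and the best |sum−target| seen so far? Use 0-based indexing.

l=0, r=14, best |Δ|=5

l=0 r=17: -14+37=23 d=10 *, r--
l=0 r=16: -14+33=19 d=6 *, r--
l=0 r=15: -14+32=18 d=5 *, r--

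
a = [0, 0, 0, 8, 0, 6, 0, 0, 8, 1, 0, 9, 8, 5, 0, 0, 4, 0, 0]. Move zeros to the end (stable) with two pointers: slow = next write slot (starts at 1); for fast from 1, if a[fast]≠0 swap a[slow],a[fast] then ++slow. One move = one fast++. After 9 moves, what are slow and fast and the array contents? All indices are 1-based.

slow=1 fast=1: a[fast]=0, fast++
slow=1 fast=2: a[fast]=0, fast++
slow=1 fast=3: a[fast]=0, fast++
slow=1 fast=4: a[fast]=8≠0 swap→a[1]=8, slow++,fast++
slow=2 fast=5: a[fast]=0, fast++
slow=2 fast=6: a[fast]=6≠0 swap→a[2]=6, slow++,fast++
slow=3 fast=7: a[fast]=0, fast++
slow=3 fast=8: a[fast]=0, fast++
slow=3 fast=9: a[fast]=8≠0 swap→a[3]=8, slow++,fast++

slow=4, fast=10, a=[8, 6, 8, 0, 0, 0, 0, 0, 0, 1, 0, 9, 8, 5, 0, 0, 4, 0, 0]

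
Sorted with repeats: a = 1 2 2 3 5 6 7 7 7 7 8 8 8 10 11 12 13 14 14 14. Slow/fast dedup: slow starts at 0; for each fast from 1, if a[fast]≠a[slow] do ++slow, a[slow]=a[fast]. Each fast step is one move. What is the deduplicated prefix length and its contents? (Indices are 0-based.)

(s=0,f=1) a[fast]=2≠a[slow]=1 write a[1]=2 → slow++,fast++
(s=1,f=2) a[fast]=2=a[slow] dup → fast++
(s=1,f=3) a[fast]=3≠a[slow]=2 write a[2]=3 → slow++,fast++
(s=2,f=4) a[fast]=5≠a[slow]=3 write a[3]=5 → slow++,fast++
(s=3,f=5) a[fast]=6≠a[slow]=5 write a[4]=6 → slow++,fast++
(s=4,f=6) a[fast]=7≠a[slow]=6 write a[5]=7 → slow++,fast++
(s=5,f=7) a[fast]=7=a[slow] dup → fast++
(s=5,f=8) a[fast]=7=a[slow] dup → fast++
(s=5,f=9) a[fast]=7=a[slow] dup → fast++
(s=5,f=10) a[fast]=8≠a[slow]=7 write a[6]=8 → slow++,fast++
(s=6,f=11) a[fast]=8=a[slow] dup → fast++
(s=6,f=12) a[fast]=8=a[slow] dup → fast++
(s=6,f=13) a[fast]=10≠a[slow]=8 write a[7]=10 → slow++,fast++
(s=7,f=14) a[fast]=11≠a[slow]=10 write a[8]=11 → slow++,fast++
(s=8,f=15) a[fast]=12≠a[slow]=11 write a[9]=12 → slow++,fast++
(s=9,f=16) a[fast]=13≠a[slow]=12 write a[10]=13 → slow++,fast++
(s=10,f=17) a[fast]=14≠a[slow]=13 write a[11]=14 → slow++,fast++
(s=11,f=18) a[fast]=14=a[slow] dup → fast++
(s=11,f=19) a[fast]=14=a[slow] dup → fast++

length 12; prefix = [1, 2, 3, 5, 6, 7, 8, 10, 11, 12, 13, 14]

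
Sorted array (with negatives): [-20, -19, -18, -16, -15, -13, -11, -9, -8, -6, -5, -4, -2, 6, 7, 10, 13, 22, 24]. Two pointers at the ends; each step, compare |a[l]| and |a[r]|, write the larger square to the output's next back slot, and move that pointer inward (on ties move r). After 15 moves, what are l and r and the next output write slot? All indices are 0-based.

l=9, r=12, next write slot=3

[0,18] |-20|<=|24| out[18]=576 → r--
[0,17] |-20|<=|22| out[17]=484 → r--
[0,16] |-20|>|13| out[16]=400 → l++
[1,16] |-19|>|13| out[15]=361 → l++
[2,16] |-18|>|13| out[14]=324 → l++
[3,16] |-16|>|13| out[13]=256 → l++
[4,16] |-15|>|13| out[12]=225 → l++
[5,16] |-13|<=|13| out[11]=169 → r--
[5,15] |-13|>|10| out[10]=169 → l++
[6,15] |-11|>|10| out[9]=121 → l++
[7,15] |-9|<=|10| out[8]=100 → r--
[7,14] |-9|>|7| out[7]=81 → l++
[8,14] |-8|>|7| out[6]=64 → l++
[9,14] |-6|<=|7| out[5]=49 → r--
[9,13] |-6|<=|6| out[4]=36 → r--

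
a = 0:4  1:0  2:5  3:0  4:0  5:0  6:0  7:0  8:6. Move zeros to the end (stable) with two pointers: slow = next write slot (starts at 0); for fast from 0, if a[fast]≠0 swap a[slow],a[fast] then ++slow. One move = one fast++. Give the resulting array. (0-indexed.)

[4, 5, 6, 0, 0, 0, 0, 0, 0]

(s=0,f=0) a[fast]=4≠0 swap→a[0]=4 → slow++,fast++
(s=1,f=1) a[fast]=0 → fast++
(s=1,f=2) a[fast]=5≠0 swap→a[1]=5 → slow++,fast++
(s=2,f=3) a[fast]=0 → fast++
(s=2,f=4) a[fast]=0 → fast++
(s=2,f=5) a[fast]=0 → fast++
(s=2,f=6) a[fast]=0 → fast++
(s=2,f=7) a[fast]=0 → fast++
(s=2,f=8) a[fast]=6≠0 swap→a[2]=6 → slow++,fast++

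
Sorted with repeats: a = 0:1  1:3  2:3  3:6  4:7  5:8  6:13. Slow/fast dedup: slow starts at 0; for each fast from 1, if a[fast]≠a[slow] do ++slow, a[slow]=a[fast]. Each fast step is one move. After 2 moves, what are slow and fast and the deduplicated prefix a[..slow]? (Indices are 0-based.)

slow=1, fast=3, prefix=[1, 3]

slow=0 fast=1: a[fast]=3≠a[slow]=1 write a[1]=3, slow++,fast++
slow=1 fast=2: a[fast]=3=a[slow] dup, fast++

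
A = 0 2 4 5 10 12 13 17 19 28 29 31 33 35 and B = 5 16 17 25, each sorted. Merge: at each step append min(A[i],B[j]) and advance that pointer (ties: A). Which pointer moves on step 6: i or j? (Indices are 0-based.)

i=0 j=0: A[i]=0<=B[j]=5 take 0, i++
i=1 j=0: A[i]=2<=B[j]=5 take 2, i++
i=2 j=0: A[i]=4<=B[j]=5 take 4, i++
i=3 j=0: A[i]=5<=B[j]=5 take 5, i++
i=4 j=0: A[i]=10>B[j]=5 take 5, j++
i=4 j=1: A[i]=10<=B[j]=16 take 10, i++

i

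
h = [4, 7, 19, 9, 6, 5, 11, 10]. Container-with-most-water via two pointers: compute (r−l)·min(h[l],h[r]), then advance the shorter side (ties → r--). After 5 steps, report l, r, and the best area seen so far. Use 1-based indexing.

l=3, r=5, best area=50

[1,8] min(4,10)*7=28 best=28 * → l++
[2,8] min(7,10)*6=42 best=42 * → l++
[3,8] min(19,10)*5=50 best=50 * → r--
[3,7] min(19,11)*4=44 best=50 → r--
[3,6] min(19,5)*3=15 best=50 → r--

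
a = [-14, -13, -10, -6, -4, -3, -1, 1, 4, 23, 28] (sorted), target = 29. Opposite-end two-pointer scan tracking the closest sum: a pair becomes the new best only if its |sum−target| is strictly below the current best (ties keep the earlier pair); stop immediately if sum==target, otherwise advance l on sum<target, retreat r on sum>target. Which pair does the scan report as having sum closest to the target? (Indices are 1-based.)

l=1 r=11: -14+28=14 d=15 *, l++
l=2 r=11: -13+28=15 d=14 *, l++
l=3 r=11: -10+28=18 d=11 *, l++
l=4 r=11: -6+28=22 d=7 *, l++
l=5 r=11: -4+28=24 d=5 *, l++
l=6 r=11: -3+28=25 d=4 *, l++
l=7 r=11: -1+28=27 d=2 *, l++
l=8 r=11: 1+28=29 d=0 *, stop

pair (1, 28) with sum 29 (|Δ|=0)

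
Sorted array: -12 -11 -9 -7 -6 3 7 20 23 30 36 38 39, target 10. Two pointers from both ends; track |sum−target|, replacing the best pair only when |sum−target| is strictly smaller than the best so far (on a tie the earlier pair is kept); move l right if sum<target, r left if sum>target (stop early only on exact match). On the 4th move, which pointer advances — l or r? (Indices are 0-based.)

l=0 r=12: -12+39=27 d=17 *, r--
l=0 r=11: -12+38=26 d=16 *, r--
l=0 r=10: -12+36=24 d=14 *, r--
l=0 r=9: -12+30=18 d=8 *, r--

r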